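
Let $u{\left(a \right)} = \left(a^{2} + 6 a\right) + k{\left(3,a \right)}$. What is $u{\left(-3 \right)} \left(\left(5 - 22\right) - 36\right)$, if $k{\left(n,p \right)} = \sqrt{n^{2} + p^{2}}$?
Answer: $477 - 159 \sqrt{2} \approx 252.14$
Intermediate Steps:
$u{\left(a \right)} = a^{2} + \sqrt{9 + a^{2}} + 6 a$ ($u{\left(a \right)} = \left(a^{2} + 6 a\right) + \sqrt{3^{2} + a^{2}} = \left(a^{2} + 6 a\right) + \sqrt{9 + a^{2}} = a^{2} + \sqrt{9 + a^{2}} + 6 a$)
$u{\left(-3 \right)} \left(\left(5 - 22\right) - 36\right) = \left(\left(-3\right)^{2} + \sqrt{9 + \left(-3\right)^{2}} + 6 \left(-3\right)\right) \left(\left(5 - 22\right) - 36\right) = \left(9 + \sqrt{9 + 9} - 18\right) \left(\left(5 - 22\right) - 36\right) = \left(9 + \sqrt{18} - 18\right) \left(-17 - 36\right) = \left(9 + 3 \sqrt{2} - 18\right) \left(-53\right) = \left(-9 + 3 \sqrt{2}\right) \left(-53\right) = 477 - 159 \sqrt{2}$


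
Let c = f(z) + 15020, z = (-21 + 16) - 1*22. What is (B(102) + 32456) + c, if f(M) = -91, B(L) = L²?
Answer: 57789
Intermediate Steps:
z = -27 (z = -5 - 22 = -27)
c = 14929 (c = -91 + 15020 = 14929)
(B(102) + 32456) + c = (102² + 32456) + 14929 = (10404 + 32456) + 14929 = 42860 + 14929 = 57789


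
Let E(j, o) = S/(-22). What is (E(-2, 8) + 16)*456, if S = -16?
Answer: 83904/11 ≈ 7627.6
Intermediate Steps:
E(j, o) = 8/11 (E(j, o) = -16/(-22) = -16*(-1/22) = 8/11)
(E(-2, 8) + 16)*456 = (8/11 + 16)*456 = (184/11)*456 = 83904/11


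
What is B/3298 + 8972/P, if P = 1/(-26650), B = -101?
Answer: -788564332501/3298 ≈ -2.3910e+8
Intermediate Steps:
P = -1/26650 ≈ -3.7523e-5
B/3298 + 8972/P = -101/3298 + 8972/(-1/26650) = -101*1/3298 + 8972*(-26650) = -101/3298 - 239103800 = -788564332501/3298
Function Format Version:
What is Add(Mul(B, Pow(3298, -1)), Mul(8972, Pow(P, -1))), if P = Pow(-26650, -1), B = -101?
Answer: Rational(-788564332501, 3298) ≈ -2.3910e+8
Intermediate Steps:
P = Rational(-1, 26650) ≈ -3.7523e-5
Add(Mul(B, Pow(3298, -1)), Mul(8972, Pow(P, -1))) = Add(Mul(-101, Pow(3298, -1)), Mul(8972, Pow(Rational(-1, 26650), -1))) = Add(Mul(-101, Rational(1, 3298)), Mul(8972, -26650)) = Add(Rational(-101, 3298), -239103800) = Rational(-788564332501, 3298)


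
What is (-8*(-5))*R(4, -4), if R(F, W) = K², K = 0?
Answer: 0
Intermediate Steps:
R(F, W) = 0 (R(F, W) = 0² = 0)
(-8*(-5))*R(4, -4) = -8*(-5)*0 = 40*0 = 0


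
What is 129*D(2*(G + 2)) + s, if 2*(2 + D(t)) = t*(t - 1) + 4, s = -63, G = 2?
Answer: 3549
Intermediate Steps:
D(t) = t*(-1 + t)/2 (D(t) = -2 + (t*(t - 1) + 4)/2 = -2 + (t*(-1 + t) + 4)/2 = -2 + (4 + t*(-1 + t))/2 = -2 + (2 + t*(-1 + t)/2) = t*(-1 + t)/2)
129*D(2*(G + 2)) + s = 129*((2*(2 + 2))*(-1 + 2*(2 + 2))/2) - 63 = 129*((2*4)*(-1 + 2*4)/2) - 63 = 129*((½)*8*(-1 + 8)) - 63 = 129*((½)*8*7) - 63 = 129*28 - 63 = 3612 - 63 = 3549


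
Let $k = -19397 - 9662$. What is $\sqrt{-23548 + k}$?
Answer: $i \sqrt{52607} \approx 229.36 i$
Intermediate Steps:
$k = -29059$
$\sqrt{-23548 + k} = \sqrt{-23548 - 29059} = \sqrt{-52607} = i \sqrt{52607}$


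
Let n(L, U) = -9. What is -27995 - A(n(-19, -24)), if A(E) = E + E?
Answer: -27977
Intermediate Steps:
A(E) = 2*E
-27995 - A(n(-19, -24)) = -27995 - 2*(-9) = -27995 - 1*(-18) = -27995 + 18 = -27977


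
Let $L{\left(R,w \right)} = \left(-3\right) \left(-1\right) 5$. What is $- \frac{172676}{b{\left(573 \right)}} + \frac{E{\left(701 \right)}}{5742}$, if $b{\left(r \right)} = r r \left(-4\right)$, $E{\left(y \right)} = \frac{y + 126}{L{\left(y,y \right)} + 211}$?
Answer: $\frac{694957951}{5260122428} \approx 0.13212$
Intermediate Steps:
$L{\left(R,w \right)} = 15$ ($L{\left(R,w \right)} = 3 \cdot 5 = 15$)
$E{\left(y \right)} = \frac{63}{113} + \frac{y}{226}$ ($E{\left(y \right)} = \frac{y + 126}{15 + 211} = \frac{126 + y}{226} = \left(126 + y\right) \frac{1}{226} = \frac{63}{113} + \frac{y}{226}$)
$b{\left(r \right)} = - 4 r^{2}$ ($b{\left(r \right)} = r^{2} \left(-4\right) = - 4 r^{2}$)
$- \frac{172676}{b{\left(573 \right)}} + \frac{E{\left(701 \right)}}{5742} = - \frac{172676}{\left(-4\right) 573^{2}} + \frac{\frac{63}{113} + \frac{1}{226} \cdot 701}{5742} = - \frac{172676}{\left(-4\right) 328329} + \left(\frac{63}{113} + \frac{701}{226}\right) \frac{1}{5742} = - \frac{172676}{-1313316} + \frac{827}{226} \cdot \frac{1}{5742} = \left(-172676\right) \left(- \frac{1}{1313316}\right) + \frac{827}{1297692} = \frac{43169}{328329} + \frac{827}{1297692} = \frac{694957951}{5260122428}$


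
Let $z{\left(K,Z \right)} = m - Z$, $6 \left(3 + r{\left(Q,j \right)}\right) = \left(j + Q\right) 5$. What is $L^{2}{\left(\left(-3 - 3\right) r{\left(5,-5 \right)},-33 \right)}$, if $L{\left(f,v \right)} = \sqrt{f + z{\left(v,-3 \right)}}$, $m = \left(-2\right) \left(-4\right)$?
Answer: $29$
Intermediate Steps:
$r{\left(Q,j \right)} = -3 + \frac{5 Q}{6} + \frac{5 j}{6}$ ($r{\left(Q,j \right)} = -3 + \frac{\left(j + Q\right) 5}{6} = -3 + \frac{\left(Q + j\right) 5}{6} = -3 + \frac{5 Q + 5 j}{6} = -3 + \left(\frac{5 Q}{6} + \frac{5 j}{6}\right) = -3 + \frac{5 Q}{6} + \frac{5 j}{6}$)
$m = 8$
$z{\left(K,Z \right)} = 8 - Z$
$L{\left(f,v \right)} = \sqrt{11 + f}$ ($L{\left(f,v \right)} = \sqrt{f + \left(8 - -3\right)} = \sqrt{f + \left(8 + 3\right)} = \sqrt{f + 11} = \sqrt{11 + f}$)
$L^{2}{\left(\left(-3 - 3\right) r{\left(5,-5 \right)},-33 \right)} = \left(\sqrt{11 + \left(-3 - 3\right) \left(-3 + \frac{5}{6} \cdot 5 + \frac{5}{6} \left(-5\right)\right)}\right)^{2} = \left(\sqrt{11 - 6 \left(-3 + \frac{25}{6} - \frac{25}{6}\right)}\right)^{2} = \left(\sqrt{11 - -18}\right)^{2} = \left(\sqrt{11 + 18}\right)^{2} = \left(\sqrt{29}\right)^{2} = 29$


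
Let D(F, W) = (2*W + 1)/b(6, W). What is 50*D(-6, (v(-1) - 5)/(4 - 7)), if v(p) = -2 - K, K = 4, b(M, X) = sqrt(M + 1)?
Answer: 1250*sqrt(7)/21 ≈ 157.49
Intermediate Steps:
b(M, X) = sqrt(1 + M)
v(p) = -6 (v(p) = -2 - 1*4 = -2 - 4 = -6)
D(F, W) = sqrt(7)*(1 + 2*W)/7 (D(F, W) = (2*W + 1)/(sqrt(1 + 6)) = (1 + 2*W)/(sqrt(7)) = (1 + 2*W)*(sqrt(7)/7) = sqrt(7)*(1 + 2*W)/7)
50*D(-6, (v(-1) - 5)/(4 - 7)) = 50*(sqrt(7)*(1 + 2*((-6 - 5)/(4 - 7)))/7) = 50*(sqrt(7)*(1 + 2*(-11/(-3)))/7) = 50*(sqrt(7)*(1 + 2*(-11*(-1/3)))/7) = 50*(sqrt(7)*(1 + 2*(11/3))/7) = 50*(sqrt(7)*(1 + 22/3)/7) = 50*((1/7)*sqrt(7)*(25/3)) = 50*(25*sqrt(7)/21) = 1250*sqrt(7)/21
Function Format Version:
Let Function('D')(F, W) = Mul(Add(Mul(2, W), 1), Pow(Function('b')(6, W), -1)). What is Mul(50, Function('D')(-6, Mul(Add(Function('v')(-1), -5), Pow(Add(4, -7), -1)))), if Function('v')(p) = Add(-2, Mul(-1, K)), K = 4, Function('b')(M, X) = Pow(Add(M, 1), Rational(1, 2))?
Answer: Mul(Rational(1250, 21), Pow(7, Rational(1, 2))) ≈ 157.49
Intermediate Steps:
Function('b')(M, X) = Pow(Add(1, M), Rational(1, 2))
Function('v')(p) = -6 (Function('v')(p) = Add(-2, Mul(-1, 4)) = Add(-2, -4) = -6)
Function('D')(F, W) = Mul(Rational(1, 7), Pow(7, Rational(1, 2)), Add(1, Mul(2, W))) (Function('D')(F, W) = Mul(Add(Mul(2, W), 1), Pow(Pow(Add(1, 6), Rational(1, 2)), -1)) = Mul(Add(1, Mul(2, W)), Pow(Pow(7, Rational(1, 2)), -1)) = Mul(Add(1, Mul(2, W)), Mul(Rational(1, 7), Pow(7, Rational(1, 2)))) = Mul(Rational(1, 7), Pow(7, Rational(1, 2)), Add(1, Mul(2, W))))
Mul(50, Function('D')(-6, Mul(Add(Function('v')(-1), -5), Pow(Add(4, -7), -1)))) = Mul(50, Mul(Rational(1, 7), Pow(7, Rational(1, 2)), Add(1, Mul(2, Mul(Add(-6, -5), Pow(Add(4, -7), -1)))))) = Mul(50, Mul(Rational(1, 7), Pow(7, Rational(1, 2)), Add(1, Mul(2, Mul(-11, Pow(-3, -1)))))) = Mul(50, Mul(Rational(1, 7), Pow(7, Rational(1, 2)), Add(1, Mul(2, Mul(-11, Rational(-1, 3)))))) = Mul(50, Mul(Rational(1, 7), Pow(7, Rational(1, 2)), Add(1, Mul(2, Rational(11, 3))))) = Mul(50, Mul(Rational(1, 7), Pow(7, Rational(1, 2)), Add(1, Rational(22, 3)))) = Mul(50, Mul(Rational(1, 7), Pow(7, Rational(1, 2)), Rational(25, 3))) = Mul(50, Mul(Rational(25, 21), Pow(7, Rational(1, 2)))) = Mul(Rational(1250, 21), Pow(7, Rational(1, 2)))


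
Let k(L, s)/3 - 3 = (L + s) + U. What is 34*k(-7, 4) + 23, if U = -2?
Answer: -181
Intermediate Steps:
k(L, s) = 3 + 3*L + 3*s (k(L, s) = 9 + 3*((L + s) - 2) = 9 + 3*(-2 + L + s) = 9 + (-6 + 3*L + 3*s) = 3 + 3*L + 3*s)
34*k(-7, 4) + 23 = 34*(3 + 3*(-7) + 3*4) + 23 = 34*(3 - 21 + 12) + 23 = 34*(-6) + 23 = -204 + 23 = -181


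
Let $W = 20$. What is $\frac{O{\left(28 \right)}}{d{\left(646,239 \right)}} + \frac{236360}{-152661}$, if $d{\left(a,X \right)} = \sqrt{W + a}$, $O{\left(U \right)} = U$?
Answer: $- \frac{236360}{152661} + \frac{14 \sqrt{74}}{111} \approx -0.46329$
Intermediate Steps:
$d{\left(a,X \right)} = \sqrt{20 + a}$
$\frac{O{\left(28 \right)}}{d{\left(646,239 \right)}} + \frac{236360}{-152661} = \frac{28}{\sqrt{20 + 646}} + \frac{236360}{-152661} = \frac{28}{\sqrt{666}} + 236360 \left(- \frac{1}{152661}\right) = \frac{28}{3 \sqrt{74}} - \frac{236360}{152661} = 28 \frac{\sqrt{74}}{222} - \frac{236360}{152661} = \frac{14 \sqrt{74}}{111} - \frac{236360}{152661} = - \frac{236360}{152661} + \frac{14 \sqrt{74}}{111}$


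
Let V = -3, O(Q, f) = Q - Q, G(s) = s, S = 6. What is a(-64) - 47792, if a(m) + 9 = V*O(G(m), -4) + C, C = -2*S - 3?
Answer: -47816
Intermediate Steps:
O(Q, f) = 0
C = -15 (C = -2*6 - 3 = -12 - 3 = -15)
a(m) = -24 (a(m) = -9 + (-3*0 - 15) = -9 + (0 - 15) = -9 - 15 = -24)
a(-64) - 47792 = -24 - 47792 = -47816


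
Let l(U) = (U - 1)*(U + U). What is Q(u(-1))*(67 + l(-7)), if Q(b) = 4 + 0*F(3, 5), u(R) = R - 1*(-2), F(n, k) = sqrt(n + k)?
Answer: 716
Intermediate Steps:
F(n, k) = sqrt(k + n)
u(R) = 2 + R (u(R) = R + 2 = 2 + R)
Q(b) = 4 (Q(b) = 4 + 0*sqrt(5 + 3) = 4 + 0*sqrt(8) = 4 + 0*(2*sqrt(2)) = 4 + 0 = 4)
l(U) = 2*U*(-1 + U) (l(U) = (-1 + U)*(2*U) = 2*U*(-1 + U))
Q(u(-1))*(67 + l(-7)) = 4*(67 + 2*(-7)*(-1 - 7)) = 4*(67 + 2*(-7)*(-8)) = 4*(67 + 112) = 4*179 = 716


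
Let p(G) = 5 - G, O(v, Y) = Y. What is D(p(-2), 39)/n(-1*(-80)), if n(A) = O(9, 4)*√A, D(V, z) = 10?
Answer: √5/8 ≈ 0.27951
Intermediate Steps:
n(A) = 4*√A
D(p(-2), 39)/n(-1*(-80)) = 10/((4*√(-1*(-80)))) = 10/((4*√80)) = 10/((4*(4*√5))) = 10/((16*√5)) = 10*(√5/80) = √5/8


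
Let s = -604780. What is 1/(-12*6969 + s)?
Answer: -1/688408 ≈ -1.4526e-6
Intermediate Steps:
1/(-12*6969 + s) = 1/(-12*6969 - 604780) = 1/(-83628 - 604780) = 1/(-688408) = -1/688408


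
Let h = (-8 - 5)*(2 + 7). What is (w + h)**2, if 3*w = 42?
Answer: 10609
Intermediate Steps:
w = 14 (w = (1/3)*42 = 14)
h = -117 (h = -13*9 = -117)
(w + h)**2 = (14 - 117)**2 = (-103)**2 = 10609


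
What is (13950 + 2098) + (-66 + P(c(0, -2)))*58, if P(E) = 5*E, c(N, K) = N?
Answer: 12220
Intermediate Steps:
(13950 + 2098) + (-66 + P(c(0, -2)))*58 = (13950 + 2098) + (-66 + 5*0)*58 = 16048 + (-66 + 0)*58 = 16048 - 66*58 = 16048 - 3828 = 12220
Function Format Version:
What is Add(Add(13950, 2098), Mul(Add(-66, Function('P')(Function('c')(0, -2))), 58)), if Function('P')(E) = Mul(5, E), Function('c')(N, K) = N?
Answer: 12220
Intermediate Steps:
Add(Add(13950, 2098), Mul(Add(-66, Function('P')(Function('c')(0, -2))), 58)) = Add(Add(13950, 2098), Mul(Add(-66, Mul(5, 0)), 58)) = Add(16048, Mul(Add(-66, 0), 58)) = Add(16048, Mul(-66, 58)) = Add(16048, -3828) = 12220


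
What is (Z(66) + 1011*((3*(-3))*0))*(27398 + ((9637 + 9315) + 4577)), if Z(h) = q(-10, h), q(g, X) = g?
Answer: -509270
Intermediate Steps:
Z(h) = -10
(Z(66) + 1011*((3*(-3))*0))*(27398 + ((9637 + 9315) + 4577)) = (-10 + 1011*((3*(-3))*0))*(27398 + ((9637 + 9315) + 4577)) = (-10 + 1011*(-9*0))*(27398 + (18952 + 4577)) = (-10 + 1011*0)*(27398 + 23529) = (-10 + 0)*50927 = -10*50927 = -509270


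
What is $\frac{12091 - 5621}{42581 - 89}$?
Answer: $\frac{3235}{21246} \approx 0.15226$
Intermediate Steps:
$\frac{12091 - 5621}{42581 - 89} = \frac{6470}{42492} = 6470 \cdot \frac{1}{42492} = \frac{3235}{21246}$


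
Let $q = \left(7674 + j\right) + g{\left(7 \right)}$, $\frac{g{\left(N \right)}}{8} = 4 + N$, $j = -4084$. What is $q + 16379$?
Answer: $20057$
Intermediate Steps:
$g{\left(N \right)} = 32 + 8 N$ ($g{\left(N \right)} = 8 \left(4 + N\right) = 32 + 8 N$)
$q = 3678$ ($q = \left(7674 - 4084\right) + \left(32 + 8 \cdot 7\right) = 3590 + \left(32 + 56\right) = 3590 + 88 = 3678$)
$q + 16379 = 3678 + 16379 = 20057$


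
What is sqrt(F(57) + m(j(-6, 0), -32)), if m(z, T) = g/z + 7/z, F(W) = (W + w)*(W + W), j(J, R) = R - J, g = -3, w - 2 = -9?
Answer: sqrt(51306)/3 ≈ 75.503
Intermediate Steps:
w = -7 (w = 2 - 9 = -7)
F(W) = 2*W*(-7 + W) (F(W) = (W - 7)*(W + W) = (-7 + W)*(2*W) = 2*W*(-7 + W))
m(z, T) = 4/z (m(z, T) = -3/z + 7/z = 4/z)
sqrt(F(57) + m(j(-6, 0), -32)) = sqrt(2*57*(-7 + 57) + 4/(0 - 1*(-6))) = sqrt(2*57*50 + 4/(0 + 6)) = sqrt(5700 + 4/6) = sqrt(5700 + 4*(1/6)) = sqrt(5700 + 2/3) = sqrt(17102/3) = sqrt(51306)/3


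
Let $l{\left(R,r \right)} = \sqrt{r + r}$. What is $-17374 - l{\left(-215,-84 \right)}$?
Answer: $-17374 - 2 i \sqrt{42} \approx -17374.0 - 12.961 i$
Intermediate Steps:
$l{\left(R,r \right)} = \sqrt{2} \sqrt{r}$ ($l{\left(R,r \right)} = \sqrt{2 r} = \sqrt{2} \sqrt{r}$)
$-17374 - l{\left(-215,-84 \right)} = -17374 - \sqrt{2} \sqrt{-84} = -17374 - \sqrt{2} \cdot 2 i \sqrt{21} = -17374 - 2 i \sqrt{42}$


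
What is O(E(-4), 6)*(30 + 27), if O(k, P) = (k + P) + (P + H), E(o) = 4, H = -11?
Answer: 285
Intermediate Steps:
O(k, P) = -11 + k + 2*P (O(k, P) = (k + P) + (P - 11) = (P + k) + (-11 + P) = -11 + k + 2*P)
O(E(-4), 6)*(30 + 27) = (-11 + 4 + 2*6)*(30 + 27) = (-11 + 4 + 12)*57 = 5*57 = 285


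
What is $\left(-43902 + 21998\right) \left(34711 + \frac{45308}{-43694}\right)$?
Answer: $- \frac{16609990763952}{21847} \approx -7.6029 \cdot 10^{8}$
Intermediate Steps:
$\left(-43902 + 21998\right) \left(34711 + \frac{45308}{-43694}\right) = - 21904 \left(34711 + 45308 \left(- \frac{1}{43694}\right)\right) = - 21904 \left(34711 - \frac{22654}{21847}\right) = \left(-21904\right) \frac{758308563}{21847} = - \frac{16609990763952}{21847}$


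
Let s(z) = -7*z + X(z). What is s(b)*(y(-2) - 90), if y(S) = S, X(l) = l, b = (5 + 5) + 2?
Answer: 6624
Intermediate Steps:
b = 12 (b = 10 + 2 = 12)
s(z) = -6*z (s(z) = -7*z + z = -6*z)
s(b)*(y(-2) - 90) = (-6*12)*(-2 - 90) = -72*(-92) = 6624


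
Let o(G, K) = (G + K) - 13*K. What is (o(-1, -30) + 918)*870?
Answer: 1110990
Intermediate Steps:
o(G, K) = G - 12*K
(o(-1, -30) + 918)*870 = ((-1 - 12*(-30)) + 918)*870 = ((-1 + 360) + 918)*870 = (359 + 918)*870 = 1277*870 = 1110990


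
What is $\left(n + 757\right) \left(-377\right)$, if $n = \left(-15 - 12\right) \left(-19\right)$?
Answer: $-478790$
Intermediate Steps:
$n = 513$ ($n = \left(-27\right) \left(-19\right) = 513$)
$\left(n + 757\right) \left(-377\right) = \left(513 + 757\right) \left(-377\right) = 1270 \left(-377\right) = -478790$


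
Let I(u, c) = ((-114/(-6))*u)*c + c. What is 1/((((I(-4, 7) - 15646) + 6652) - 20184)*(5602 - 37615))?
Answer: 1/950882139 ≈ 1.0517e-9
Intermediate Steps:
I(u, c) = c + 19*c*u (I(u, c) = ((-114*(-1/6))*u)*c + c = (19*u)*c + c = 19*c*u + c = c + 19*c*u)
1/((((I(-4, 7) - 15646) + 6652) - 20184)*(5602 - 37615)) = 1/((((7*(1 + 19*(-4)) - 15646) + 6652) - 20184)*(5602 - 37615)) = 1/((((7*(1 - 76) - 15646) + 6652) - 20184)*(-32013)) = 1/((((7*(-75) - 15646) + 6652) - 20184)*(-32013)) = 1/((((-525 - 15646) + 6652) - 20184)*(-32013)) = 1/(((-16171 + 6652) - 20184)*(-32013)) = 1/((-9519 - 20184)*(-32013)) = 1/(-29703*(-32013)) = 1/950882139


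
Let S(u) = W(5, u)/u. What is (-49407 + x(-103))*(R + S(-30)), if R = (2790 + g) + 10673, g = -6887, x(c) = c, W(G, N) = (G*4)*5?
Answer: -976238180/3 ≈ -3.2541e+8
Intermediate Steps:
W(G, N) = 20*G (W(G, N) = (4*G)*5 = 20*G)
R = 6576 (R = (2790 - 6887) + 10673 = -4097 + 10673 = 6576)
S(u) = 100/u (S(u) = (20*5)/u = 100/u)
(-49407 + x(-103))*(R + S(-30)) = (-49407 - 103)*(6576 + 100/(-30)) = -49510*(6576 + 100*(-1/30)) = -49510*(6576 - 10/3) = -49510*19718/3 = -976238180/3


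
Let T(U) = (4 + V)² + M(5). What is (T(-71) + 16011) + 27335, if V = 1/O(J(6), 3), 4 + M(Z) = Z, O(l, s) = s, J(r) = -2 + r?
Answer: 390292/9 ≈ 43366.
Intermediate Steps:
M(Z) = -4 + Z
V = ⅓ (V = 1/3 = 1*(⅓) = ⅓ ≈ 0.33333)
T(U) = 178/9 (T(U) = (4 + ⅓)² + (-4 + 5) = (13/3)² + 1 = 169/9 + 1 = 178/9)
(T(-71) + 16011) + 27335 = (178/9 + 16011) + 27335 = 144277/9 + 27335 = 390292/9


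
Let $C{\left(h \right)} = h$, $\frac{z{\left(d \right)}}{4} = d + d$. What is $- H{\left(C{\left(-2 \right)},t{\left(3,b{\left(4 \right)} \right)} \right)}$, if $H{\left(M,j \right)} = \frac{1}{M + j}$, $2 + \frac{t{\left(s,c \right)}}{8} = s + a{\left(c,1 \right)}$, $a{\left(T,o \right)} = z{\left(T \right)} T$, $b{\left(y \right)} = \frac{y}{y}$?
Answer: $- \frac{1}{70} \approx -0.014286$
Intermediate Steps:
$z{\left(d \right)} = 8 d$ ($z{\left(d \right)} = 4 \left(d + d\right) = 4 \cdot 2 d = 8 d$)
$b{\left(y \right)} = 1$
$a{\left(T,o \right)} = 8 T^{2}$ ($a{\left(T,o \right)} = 8 T T = 8 T^{2}$)
$t{\left(s,c \right)} = -16 + 8 s + 64 c^{2}$ ($t{\left(s,c \right)} = -16 + 8 \left(s + 8 c^{2}\right) = -16 + \left(8 s + 64 c^{2}\right) = -16 + 8 s + 64 c^{2}$)
$- H{\left(C{\left(-2 \right)},t{\left(3,b{\left(4 \right)} \right)} \right)} = - \frac{1}{-2 + \left(-16 + 8 \cdot 3 + 64 \cdot 1^{2}\right)} = - \frac{1}{-2 + \left(-16 + 24 + 64 \cdot 1\right)} = - \frac{1}{-2 + \left(-16 + 24 + 64\right)} = - \frac{1}{-2 + 72} = - \frac{1}{70}$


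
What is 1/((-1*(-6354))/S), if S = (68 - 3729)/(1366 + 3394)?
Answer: -523/4320720 ≈ -0.00012104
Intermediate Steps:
S = -523/680 (S = -3661/4760 = -3661*1/4760 = -523/680 ≈ -0.76912)
1/((-1*(-6354))/S) = 1/((-1*(-6354))/(-523/680)) = 1/(6354*(-680/523)) = 1/(-4320720/523) = -523/4320720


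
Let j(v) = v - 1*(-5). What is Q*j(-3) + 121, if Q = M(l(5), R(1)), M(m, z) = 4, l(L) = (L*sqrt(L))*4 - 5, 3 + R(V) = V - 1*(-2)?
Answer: 129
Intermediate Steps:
R(V) = -1 + V (R(V) = -3 + (V - 1*(-2)) = -3 + (V + 2) = -3 + (2 + V) = -1 + V)
j(v) = 5 + v (j(v) = v + 5 = 5 + v)
l(L) = -5 + 4*L**(3/2) (l(L) = L**(3/2)*4 - 5 = 4*L**(3/2) - 5 = -5 + 4*L**(3/2))
Q = 4
Q*j(-3) + 121 = 4*(5 - 3) + 121 = 4*2 + 121 = 8 + 121 = 129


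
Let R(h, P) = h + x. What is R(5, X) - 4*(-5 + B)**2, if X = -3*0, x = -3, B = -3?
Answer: -254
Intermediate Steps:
X = 0
R(h, P) = -3 + h (R(h, P) = h - 3 = -3 + h)
R(5, X) - 4*(-5 + B)**2 = (-3 + 5) - 4*(-5 - 3)**2 = 2 - 4*(-8)**2 = 2 - 4*64 = 2 - 256 = -254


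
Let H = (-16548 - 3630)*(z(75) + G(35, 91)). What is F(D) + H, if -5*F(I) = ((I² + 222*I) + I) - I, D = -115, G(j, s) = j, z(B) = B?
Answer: -2217119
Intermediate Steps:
F(I) = -222*I/5 - I²/5 (F(I) = -(((I² + 222*I) + I) - I)/5 = -((I² + 223*I) - I)/5 = -(I² + 222*I)/5 = -222*I/5 - I²/5)
H = -2219580 (H = (-16548 - 3630)*(75 + 35) = -20178*110 = -2219580)
F(D) + H = -⅕*(-115)*(222 - 115) - 2219580 = -⅕*(-115)*107 - 2219580 = 2461 - 2219580 = -2217119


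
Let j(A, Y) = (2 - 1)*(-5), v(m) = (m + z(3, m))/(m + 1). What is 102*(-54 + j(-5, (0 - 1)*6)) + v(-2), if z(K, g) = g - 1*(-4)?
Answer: -6018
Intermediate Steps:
z(K, g) = 4 + g (z(K, g) = g + 4 = 4 + g)
v(m) = (4 + 2*m)/(1 + m) (v(m) = (m + (4 + m))/(m + 1) = (4 + 2*m)/(1 + m))
j(A, Y) = -5 (j(A, Y) = 1*(-5) = -5)
102*(-54 + j(-5, (0 - 1)*6)) + v(-2) = 102*(-54 - 5) + 2*(2 - 2)/(1 - 2) = 102*(-59) + 2*0/(-1) = -6018 + 2*(-1)*0 = -6018 + 0 = -6018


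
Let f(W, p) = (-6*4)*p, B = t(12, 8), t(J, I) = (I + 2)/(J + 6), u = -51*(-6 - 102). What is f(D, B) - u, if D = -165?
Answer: -16564/3 ≈ -5521.3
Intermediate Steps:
u = 5508 (u = -51*(-108) = 5508)
t(J, I) = (2 + I)/(6 + J)
B = 5/9 (B = (2 + 8)/(6 + 12) = 10/18 = (1/18)*10 = 5/9 ≈ 0.55556)
f(W, p) = -24*p
f(D, B) - u = -24*5/9 - 1*5508 = -40/3 - 5508 = -16564/3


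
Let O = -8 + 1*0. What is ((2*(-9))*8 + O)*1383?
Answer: -210216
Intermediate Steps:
O = -8 (O = -8 + 0 = -8)
((2*(-9))*8 + O)*1383 = ((2*(-9))*8 - 8)*1383 = (-18*8 - 8)*1383 = (-144 - 8)*1383 = -152*1383 = -210216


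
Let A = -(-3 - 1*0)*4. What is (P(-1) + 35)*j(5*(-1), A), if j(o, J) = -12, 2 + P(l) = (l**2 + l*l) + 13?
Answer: -576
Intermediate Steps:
A = 12 (A = -(-3 + 0)*4 = -1*(-3)*4 = 3*4 = 12)
P(l) = 11 + 2*l**2 (P(l) = -2 + ((l**2 + l*l) + 13) = -2 + ((l**2 + l**2) + 13) = -2 + (2*l**2 + 13) = -2 + (13 + 2*l**2) = 11 + 2*l**2)
(P(-1) + 35)*j(5*(-1), A) = ((11 + 2*(-1)**2) + 35)*(-12) = ((11 + 2*1) + 35)*(-12) = ((11 + 2) + 35)*(-12) = (13 + 35)*(-12) = 48*(-12) = -576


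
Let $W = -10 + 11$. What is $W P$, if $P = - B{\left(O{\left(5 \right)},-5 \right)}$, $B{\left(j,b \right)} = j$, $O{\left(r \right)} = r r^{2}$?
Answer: $-125$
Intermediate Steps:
$O{\left(r \right)} = r^{3}$
$P = -125$ ($P = - 5^{3} = \left(-1\right) 125 = -125$)
$W = 1$
$W P = 1 \left(-125\right) = -125$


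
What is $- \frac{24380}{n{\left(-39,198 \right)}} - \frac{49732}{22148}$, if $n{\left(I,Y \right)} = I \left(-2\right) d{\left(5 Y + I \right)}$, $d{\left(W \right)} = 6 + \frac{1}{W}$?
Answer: $- \frac{22318658213}{410795567} \approx -54.33$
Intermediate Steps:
$n{\left(I,Y \right)} = - 2 I \left(6 + \frac{1}{I + 5 Y}\right)$ ($n{\left(I,Y \right)} = I \left(-2\right) \left(6 + \frac{1}{5 Y + I}\right) = - 2 I \left(6 + \frac{1}{I + 5 Y}\right)$)
$- \frac{24380}{n{\left(-39,198 \right)}} - \frac{49732}{22148} = - \frac{24380}{\left(-2\right) \left(-39\right) \frac{1}{-39 + 5 \cdot 198} \left(1 + 6 \left(-39\right) + 30 \cdot 198\right)} - \frac{49732}{22148} = - \frac{24380}{\left(-2\right) \left(-39\right) \frac{1}{-39 + 990} \left(1 - 234 + 5940\right)} - \frac{12433}{5537} = - \frac{24380}{\left(-2\right) \left(-39\right) \frac{1}{951} \cdot 5707} - \frac{12433}{5537} = - \frac{24380}{\frac{148382}{317}} - \frac{12433}{5537} = \left(-24380\right) \frac{317}{148382} - \frac{12433}{5537} = - \frac{3864230}{74191} - \frac{12433}{5537} = - \frac{22318658213}{410795567}$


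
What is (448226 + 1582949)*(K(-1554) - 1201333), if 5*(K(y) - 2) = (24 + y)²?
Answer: -1489157982425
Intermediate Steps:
K(y) = 2 + (24 + y)²/5
(448226 + 1582949)*(K(-1554) - 1201333) = (448226 + 1582949)*((2 + (24 - 1554)²/5) - 1201333) = 2031175*((2 + (⅕)*(-1530)²) - 1201333) = 2031175*((2 + (⅕)*2340900) - 1201333) = 2031175*((2 + 468180) - 1201333) = 2031175*(468182 - 1201333) = 2031175*(-733151) = -1489157982425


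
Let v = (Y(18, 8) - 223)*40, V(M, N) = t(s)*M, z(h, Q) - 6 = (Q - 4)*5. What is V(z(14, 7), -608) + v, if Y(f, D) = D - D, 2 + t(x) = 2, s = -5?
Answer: -8920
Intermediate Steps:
z(h, Q) = -14 + 5*Q (z(h, Q) = 6 + (Q - 4)*5 = 6 + (-4 + Q)*5 = 6 + (-20 + 5*Q) = -14 + 5*Q)
t(x) = 0 (t(x) = -2 + 2 = 0)
Y(f, D) = 0
V(M, N) = 0 (V(M, N) = 0*M = 0)
v = -8920 (v = (0 - 223)*40 = -223*40 = -8920)
V(z(14, 7), -608) + v = 0 - 8920 = -8920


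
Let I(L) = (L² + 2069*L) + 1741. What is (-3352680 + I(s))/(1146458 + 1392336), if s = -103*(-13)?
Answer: 1212373/2538794 ≈ 0.47754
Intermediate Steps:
s = 1339
I(L) = 1741 + L² + 2069*L
(-3352680 + I(s))/(1146458 + 1392336) = (-3352680 + (1741 + 1339² + 2069*1339))/(1146458 + 1392336) = (-3352680 + (1741 + 1792921 + 2770391))/2538794 = (-3352680 + 4565053)*(1/2538794) = 1212373*(1/2538794) = 1212373/2538794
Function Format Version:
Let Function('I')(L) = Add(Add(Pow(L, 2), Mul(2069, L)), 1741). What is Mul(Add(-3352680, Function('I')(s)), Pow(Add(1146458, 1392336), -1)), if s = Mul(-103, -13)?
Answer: Rational(1212373, 2538794) ≈ 0.47754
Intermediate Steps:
s = 1339
Function('I')(L) = Add(1741, Pow(L, 2), Mul(2069, L))
Mul(Add(-3352680, Function('I')(s)), Pow(Add(1146458, 1392336), -1)) = Mul(Add(-3352680, Add(1741, Pow(1339, 2), Mul(2069, 1339))), Pow(Add(1146458, 1392336), -1)) = Mul(Add(-3352680, Add(1741, 1792921, 2770391)), Pow(2538794, -1)) = Mul(Add(-3352680, 4565053), Rational(1, 2538794)) = Mul(1212373, Rational(1, 2538794)) = Rational(1212373, 2538794)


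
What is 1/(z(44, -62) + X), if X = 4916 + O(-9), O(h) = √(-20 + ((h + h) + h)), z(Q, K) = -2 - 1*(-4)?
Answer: 4918/24186771 - I*√47/24186771 ≈ 0.00020333 - 2.8345e-7*I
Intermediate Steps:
z(Q, K) = 2 (z(Q, K) = -2 + 4 = 2)
O(h) = √(-20 + 3*h) (O(h) = √(-20 + (2*h + h)) = √(-20 + 3*h))
X = 4916 + I*√47 (X = 4916 + √(-20 + 3*(-9)) = 4916 + √(-20 - 27) = 4916 + √(-47) = 4916 + I*√47 ≈ 4916.0 + 6.8557*I)
1/(z(44, -62) + X) = 1/(2 + (4916 + I*√47)) = 1/(4918 + I*√47)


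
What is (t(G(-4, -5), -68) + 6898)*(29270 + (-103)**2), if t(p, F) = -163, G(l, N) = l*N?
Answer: 268585065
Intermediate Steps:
G(l, N) = N*l
(t(G(-4, -5), -68) + 6898)*(29270 + (-103)**2) = (-163 + 6898)*(29270 + (-103)**2) = 6735*(29270 + 10609) = 6735*39879 = 268585065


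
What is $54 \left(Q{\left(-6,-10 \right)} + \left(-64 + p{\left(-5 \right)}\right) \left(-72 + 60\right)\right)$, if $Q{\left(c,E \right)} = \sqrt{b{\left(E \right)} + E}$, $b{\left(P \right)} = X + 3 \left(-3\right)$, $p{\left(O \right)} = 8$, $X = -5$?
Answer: $36288 + 108 i \sqrt{6} \approx 36288.0 + 264.54 i$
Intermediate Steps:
$b{\left(P \right)} = -14$ ($b{\left(P \right)} = -5 + 3 \left(-3\right) = -5 - 9 = -14$)
$Q{\left(c,E \right)} = \sqrt{-14 + E}$
$54 \left(Q{\left(-6,-10 \right)} + \left(-64 + p{\left(-5 \right)}\right) \left(-72 + 60\right)\right) = 54 \left(\sqrt{-14 - 10} + \left(-64 + 8\right) \left(-72 + 60\right)\right) = 54 \left(\sqrt{-24} - -672\right) = 54 \left(2 i \sqrt{6} + 672\right) = 54 \left(672 + 2 i \sqrt{6}\right) = 36288 + 108 i \sqrt{6}$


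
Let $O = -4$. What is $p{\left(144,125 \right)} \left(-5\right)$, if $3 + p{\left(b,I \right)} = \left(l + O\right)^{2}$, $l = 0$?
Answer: $-65$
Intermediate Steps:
$p{\left(b,I \right)} = 13$ ($p{\left(b,I \right)} = -3 + \left(0 - 4\right)^{2} = -3 + \left(-4\right)^{2} = -3 + 16 = 13$)
$p{\left(144,125 \right)} \left(-5\right) = 13 \left(-5\right) = -65$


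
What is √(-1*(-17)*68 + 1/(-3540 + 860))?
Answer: 3*√230634770/1340 ≈ 34.000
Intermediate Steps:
√(-1*(-17)*68 + 1/(-3540 + 860)) = √(17*68 + 1/(-2680)) = √(1156 - 1/2680) = √(3098079/2680) = 3*√230634770/1340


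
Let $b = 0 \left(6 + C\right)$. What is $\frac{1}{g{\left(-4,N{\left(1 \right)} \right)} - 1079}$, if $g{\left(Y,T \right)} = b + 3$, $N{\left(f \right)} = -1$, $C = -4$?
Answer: $- \frac{1}{1076} \approx -0.00092937$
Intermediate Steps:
$b = 0$ ($b = 0 \left(6 - 4\right) = 0 \cdot 2 = 0$)
$g{\left(Y,T \right)} = 3$ ($g{\left(Y,T \right)} = 0 + 3 = 3$)
$\frac{1}{g{\left(-4,N{\left(1 \right)} \right)} - 1079} = \frac{1}{3 - 1079} = \frac{1}{-1076} = - \frac{1}{1076}$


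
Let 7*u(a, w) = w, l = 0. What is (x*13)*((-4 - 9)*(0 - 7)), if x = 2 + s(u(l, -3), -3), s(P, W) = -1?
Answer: 1183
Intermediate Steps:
u(a, w) = w/7
x = 1 (x = 2 - 1 = 1)
(x*13)*((-4 - 9)*(0 - 7)) = (1*13)*((-4 - 9)*(0 - 7)) = 13*(-13*(-7)) = 13*91 = 1183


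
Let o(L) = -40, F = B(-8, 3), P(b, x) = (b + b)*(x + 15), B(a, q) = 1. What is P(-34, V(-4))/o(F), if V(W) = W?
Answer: 187/10 ≈ 18.700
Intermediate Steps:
P(b, x) = 2*b*(15 + x) (P(b, x) = (2*b)*(15 + x) = 2*b*(15 + x))
F = 1
P(-34, V(-4))/o(F) = (2*(-34)*(15 - 4))/(-40) = (2*(-34)*11)*(-1/40) = -748*(-1/40) = 187/10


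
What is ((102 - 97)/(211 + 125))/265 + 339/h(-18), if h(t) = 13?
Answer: 6036925/231504 ≈ 26.077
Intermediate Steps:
((102 - 97)/(211 + 125))/265 + 339/h(-18) = ((102 - 97)/(211 + 125))/265 + 339/13 = (5/336)*(1/265) + 339*(1/13) = (5*(1/336))*(1/265) + 339/13 = (5/336)*(1/265) + 339/13 = 1/17808 + 339/13 = 6036925/231504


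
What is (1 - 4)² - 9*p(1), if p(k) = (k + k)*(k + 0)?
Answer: -9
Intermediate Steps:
p(k) = 2*k² (p(k) = (2*k)*k = 2*k²)
(1 - 4)² - 9*p(1) = (1 - 4)² - 18*1² = (-3)² - 18 = 9 - 9*2 = 9 - 18 = -9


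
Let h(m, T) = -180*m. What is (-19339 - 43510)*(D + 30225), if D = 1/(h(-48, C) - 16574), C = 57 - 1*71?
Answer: -15071513809501/7934 ≈ -1.8996e+9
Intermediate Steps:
C = -14 (C = 57 - 71 = -14)
D = -1/7934 (D = 1/(-180*(-48) - 16574) = 1/(8640 - 16574) = 1/(-7934) = -1/7934 ≈ -0.00012604)
(-19339 - 43510)*(D + 30225) = (-19339 - 43510)*(-1/7934 + 30225) = -62849*239805149/7934 = -15071513809501/7934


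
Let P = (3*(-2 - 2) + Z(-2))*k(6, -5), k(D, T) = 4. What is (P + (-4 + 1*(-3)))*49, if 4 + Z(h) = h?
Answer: -3871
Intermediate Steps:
Z(h) = -4 + h
P = -72 (P = (3*(-2 - 2) + (-4 - 2))*4 = (3*(-4) - 6)*4 = (-12 - 6)*4 = -18*4 = -72)
(P + (-4 + 1*(-3)))*49 = (-72 + (-4 + 1*(-3)))*49 = (-72 + (-4 - 3))*49 = (-72 - 7)*49 = -79*49 = -3871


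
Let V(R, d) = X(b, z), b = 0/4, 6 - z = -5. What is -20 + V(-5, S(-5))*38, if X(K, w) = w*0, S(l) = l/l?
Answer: -20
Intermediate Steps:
S(l) = 1
z = 11 (z = 6 - 1*(-5) = 6 + 5 = 11)
b = 0 (b = 0*(¼) = 0)
X(K, w) = 0
V(R, d) = 0
-20 + V(-5, S(-5))*38 = -20 + 0*38 = -20 + 0 = -20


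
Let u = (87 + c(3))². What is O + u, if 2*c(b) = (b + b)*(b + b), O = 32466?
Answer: 43491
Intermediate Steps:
c(b) = 2*b² (c(b) = ((b + b)*(b + b))/2 = ((2*b)*(2*b))/2 = (4*b²)/2 = 2*b²)
u = 11025 (u = (87 + 2*3²)² = (87 + 2*9)² = (87 + 18)² = 105² = 11025)
O + u = 32466 + 11025 = 43491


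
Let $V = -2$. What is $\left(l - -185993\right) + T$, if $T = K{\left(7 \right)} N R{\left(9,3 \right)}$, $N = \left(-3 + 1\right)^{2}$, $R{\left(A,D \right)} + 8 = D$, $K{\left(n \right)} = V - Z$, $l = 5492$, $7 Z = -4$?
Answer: $\frac{1340595}{7} \approx 1.9151 \cdot 10^{5}$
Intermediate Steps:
$Z = - \frac{4}{7}$ ($Z = \frac{1}{7} \left(-4\right) = - \frac{4}{7} \approx -0.57143$)
$K{\left(n \right)} = - \frac{10}{7}$ ($K{\left(n \right)} = -2 - - \frac{4}{7} = -2 + \frac{4}{7} = - \frac{10}{7}$)
$R{\left(A,D \right)} = -8 + D$
$N = 4$ ($N = \left(-2\right)^{2} = 4$)
$T = \frac{200}{7}$ ($T = \left(- \frac{10}{7}\right) 4 \left(-8 + 3\right) = \left(- \frac{40}{7}\right) \left(-5\right) = \frac{200}{7} \approx 28.571$)
$\left(l - -185993\right) + T = \left(5492 - -185993\right) + \frac{200}{7} = \left(5492 + 185993\right) + \frac{200}{7} = 191485 + \frac{200}{7} = \frac{1340595}{7}$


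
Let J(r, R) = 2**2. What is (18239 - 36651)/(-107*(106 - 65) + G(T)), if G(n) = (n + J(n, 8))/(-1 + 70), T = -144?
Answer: 1270428/302843 ≈ 4.1950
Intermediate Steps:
J(r, R) = 4
G(n) = 4/69 + n/69 (G(n) = (n + 4)/(-1 + 70) = (4 + n)/69 = (4 + n)*(1/69) = 4/69 + n/69)
(18239 - 36651)/(-107*(106 - 65) + G(T)) = (18239 - 36651)/(-107*(106 - 65) + (4/69 + (1/69)*(-144))) = -18412/(-107*41 + (4/69 - 48/23)) = -18412/(-1*4387 - 140/69) = -18412/(-4387 - 140/69) = -18412/(-302843/69) = -18412*(-69/302843) = 1270428/302843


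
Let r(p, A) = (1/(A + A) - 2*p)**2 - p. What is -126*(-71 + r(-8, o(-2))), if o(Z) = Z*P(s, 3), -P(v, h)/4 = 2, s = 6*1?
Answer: -12515391/512 ≈ -24444.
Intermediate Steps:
s = 6
P(v, h) = -8 (P(v, h) = -4*2 = -8)
o(Z) = -8*Z (o(Z) = Z*(-8) = -8*Z)
r(p, A) = (1/(2*A) - 2*p)**2 - p
-126*(-71 + r(-8, o(-2))) = -126*(-71 + (-1*(-8) + (-1 + 4*(-8*(-2))*(-8))**2/(4*(-8*(-2))**2))) = -126*(-71 + (8 + (1/4)*(-1 + 4*16*(-8))**2/16**2)) = -126*(-71 + (8 + (1/4)*(1/256)*(-1 - 512)**2)) = -126*(-71 + (8 + (1/4)*(1/256)*(-513)**2)) = -126*(-71 + (8 + (1/4)*(1/256)*263169)) = -126*(-71 + (8 + 263169/1024)) = -126*(-71 + 271361/1024) = -126*198657/1024 = -12515391/512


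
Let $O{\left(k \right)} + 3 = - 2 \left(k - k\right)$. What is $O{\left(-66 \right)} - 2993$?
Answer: $-2996$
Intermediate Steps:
$O{\left(k \right)} = -3$ ($O{\left(k \right)} = -3 - 2 \left(k - k\right) = -3 - 0 = -3 + 0 = -3$)
$O{\left(-66 \right)} - 2993 = -3 - 2993 = -2996$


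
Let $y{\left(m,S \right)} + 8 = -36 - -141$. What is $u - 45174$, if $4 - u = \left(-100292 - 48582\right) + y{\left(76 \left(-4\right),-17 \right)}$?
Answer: $103607$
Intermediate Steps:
$y{\left(m,S \right)} = 97$ ($y{\left(m,S \right)} = -8 - -105 = -8 + \left(-36 + 141\right) = -8 + 105 = 97$)
$u = 148781$ ($u = 4 - \left(\left(-100292 - 48582\right) + 97\right) = 4 - \left(-148874 + 97\right) = 4 - -148777 = 4 + 148777 = 148781$)
$u - 45174 = 148781 - 45174 = 103607$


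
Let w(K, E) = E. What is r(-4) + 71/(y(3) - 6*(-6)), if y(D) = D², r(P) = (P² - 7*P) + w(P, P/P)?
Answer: 2096/45 ≈ 46.578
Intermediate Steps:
r(P) = 1 + P² - 7*P (r(P) = (P² - 7*P) + P/P = (P² - 7*P) + 1 = 1 + P² - 7*P)
r(-4) + 71/(y(3) - 6*(-6)) = (1 + (-4)² - 7*(-4)) + 71/(3² - 6*(-6)) = (1 + 16 + 28) + 71/(9 + 36) = 45 + 71/45 = 2096/45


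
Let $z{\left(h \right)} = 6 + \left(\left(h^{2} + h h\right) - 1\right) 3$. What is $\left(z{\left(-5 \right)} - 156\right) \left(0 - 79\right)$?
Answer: $237$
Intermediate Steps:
$z{\left(h \right)} = 3 + 6 h^{2}$ ($z{\left(h \right)} = 6 + \left(\left(h^{2} + h^{2}\right) - 1\right) 3 = 6 + \left(2 h^{2} - 1\right) 3 = 6 + \left(-1 + 2 h^{2}\right) 3 = 6 + \left(-3 + 6 h^{2}\right) = 3 + 6 h^{2}$)
$\left(z{\left(-5 \right)} - 156\right) \left(0 - 79\right) = \left(\left(3 + 6 \left(-5\right)^{2}\right) - 156\right) \left(0 - 79\right) = \left(\left(3 + 6 \cdot 25\right) - 156\right) \left(-79\right) = \left(\left(3 + 150\right) - 156\right) \left(-79\right) = \left(153 - 156\right) \left(-79\right) = \left(-3\right) \left(-79\right) = 237$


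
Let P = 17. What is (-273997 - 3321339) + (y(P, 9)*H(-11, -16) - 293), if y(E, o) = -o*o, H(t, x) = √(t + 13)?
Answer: -3595629 - 81*√2 ≈ -3.5957e+6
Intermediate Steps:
H(t, x) = √(13 + t)
y(E, o) = -o²
(-273997 - 3321339) + (y(P, 9)*H(-11, -16) - 293) = (-273997 - 3321339) + ((-1*9²)*√(13 - 11) - 293) = -3595336 + ((-1*81)*√2 - 293) = -3595336 + (-81*√2 - 293) = -3595336 + (-293 - 81*√2) = -3595629 - 81*√2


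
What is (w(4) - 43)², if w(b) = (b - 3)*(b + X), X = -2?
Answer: 1681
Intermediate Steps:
w(b) = (-3 + b)*(-2 + b) (w(b) = (b - 3)*(b - 2) = (-3 + b)*(-2 + b))
(w(4) - 43)² = ((6 + 4² - 5*4) - 43)² = ((6 + 16 - 20) - 43)² = (2 - 43)² = (-41)² = 1681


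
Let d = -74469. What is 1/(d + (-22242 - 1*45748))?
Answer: -1/142459 ≈ -7.0196e-6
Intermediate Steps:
1/(d + (-22242 - 1*45748)) = 1/(-74469 + (-22242 - 1*45748)) = 1/(-74469 + (-22242 - 45748)) = 1/(-74469 - 67990) = 1/(-142459) = -1/142459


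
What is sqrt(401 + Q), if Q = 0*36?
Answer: sqrt(401) ≈ 20.025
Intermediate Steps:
Q = 0
sqrt(401 + Q) = sqrt(401 + 0) = sqrt(401)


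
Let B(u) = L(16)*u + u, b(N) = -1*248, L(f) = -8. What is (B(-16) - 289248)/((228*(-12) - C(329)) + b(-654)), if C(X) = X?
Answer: 289136/3313 ≈ 87.273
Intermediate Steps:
b(N) = -248
B(u) = -7*u (B(u) = -8*u + u = -7*u)
(B(-16) - 289248)/((228*(-12) - C(329)) + b(-654)) = (-7*(-16) - 289248)/((228*(-12) - 1*329) - 248) = (112 - 289248)/((-2736 - 329) - 248) = -289136/(-3065 - 248) = -289136/(-3313) = -289136*(-1/3313) = 289136/3313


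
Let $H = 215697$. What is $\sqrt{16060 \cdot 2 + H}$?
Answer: $\sqrt{247817} \approx 497.81$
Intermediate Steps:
$\sqrt{16060 \cdot 2 + H} = \sqrt{16060 \cdot 2 + 215697} = \sqrt{32120 + 215697} = \sqrt{247817}$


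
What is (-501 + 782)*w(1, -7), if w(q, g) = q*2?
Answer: 562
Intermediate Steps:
w(q, g) = 2*q
(-501 + 782)*w(1, -7) = (-501 + 782)*(2*1) = 281*2 = 562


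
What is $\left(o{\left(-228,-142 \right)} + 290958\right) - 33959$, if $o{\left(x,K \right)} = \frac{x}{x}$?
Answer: $257000$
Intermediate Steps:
$o{\left(x,K \right)} = 1$
$\left(o{\left(-228,-142 \right)} + 290958\right) - 33959 = \left(1 + 290958\right) - 33959 = 290959 - 33959 = 257000$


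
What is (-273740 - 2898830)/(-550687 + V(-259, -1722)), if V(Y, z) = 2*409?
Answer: 3172570/549869 ≈ 5.7697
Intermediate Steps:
V(Y, z) = 818
(-273740 - 2898830)/(-550687 + V(-259, -1722)) = (-273740 - 2898830)/(-550687 + 818) = -3172570/(-549869) = -3172570*(-1/549869) = 3172570/549869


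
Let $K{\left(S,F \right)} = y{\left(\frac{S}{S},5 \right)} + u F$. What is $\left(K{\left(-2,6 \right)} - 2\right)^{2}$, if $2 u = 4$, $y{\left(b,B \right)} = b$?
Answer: $121$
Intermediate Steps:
$u = 2$ ($u = \frac{1}{2} \cdot 4 = 2$)
$K{\left(S,F \right)} = 1 + 2 F$ ($K{\left(S,F \right)} = \frac{S}{S} + 2 F = 1 + 2 F$)
$\left(K{\left(-2,6 \right)} - 2\right)^{2} = \left(\left(1 + 2 \cdot 6\right) - 2\right)^{2} = \left(\left(1 + 12\right) - 2\right)^{2} = \left(13 - 2\right)^{2} = 11^{2} = 121$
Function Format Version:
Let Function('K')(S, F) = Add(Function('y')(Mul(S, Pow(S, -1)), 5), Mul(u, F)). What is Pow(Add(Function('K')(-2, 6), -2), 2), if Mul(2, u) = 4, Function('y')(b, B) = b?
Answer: 121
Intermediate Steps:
u = 2 (u = Mul(Rational(1, 2), 4) = 2)
Function('K')(S, F) = Add(1, Mul(2, F)) (Function('K')(S, F) = Add(Mul(S, Pow(S, -1)), Mul(2, F)) = Add(1, Mul(2, F)))
Pow(Add(Function('K')(-2, 6), -2), 2) = Pow(Add(Add(1, Mul(2, 6)), -2), 2) = Pow(Add(Add(1, 12), -2), 2) = Pow(Add(13, -2), 2) = Pow(11, 2) = 121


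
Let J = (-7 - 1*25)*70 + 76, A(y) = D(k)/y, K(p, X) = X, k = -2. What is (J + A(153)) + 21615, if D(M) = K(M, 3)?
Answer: 992002/51 ≈ 19451.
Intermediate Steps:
D(M) = 3
A(y) = 3/y
J = -2164 (J = (-7 - 25)*70 + 76 = -32*70 + 76 = -2240 + 76 = -2164)
(J + A(153)) + 21615 = (-2164 + 3/153) + 21615 = (-2164 + 3*(1/153)) + 21615 = (-2164 + 1/51) + 21615 = -110363/51 + 21615 = 992002/51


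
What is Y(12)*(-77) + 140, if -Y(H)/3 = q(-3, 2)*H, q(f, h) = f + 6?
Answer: 8456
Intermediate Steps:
q(f, h) = 6 + f
Y(H) = -9*H (Y(H) = -3*(6 - 3)*H = -9*H)
Y(12)*(-77) + 140 = -9*12*(-77) + 140 = -108*(-77) + 140 = 8316 + 140 = 8456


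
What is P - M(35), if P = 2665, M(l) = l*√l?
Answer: 2665 - 35*√35 ≈ 2457.9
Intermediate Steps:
M(l) = l^(3/2)
P - M(35) = 2665 - 35^(3/2) = 2665 - 35*√35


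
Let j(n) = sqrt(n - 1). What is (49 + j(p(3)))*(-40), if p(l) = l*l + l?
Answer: -1960 - 40*sqrt(11) ≈ -2092.7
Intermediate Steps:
p(l) = l + l**2 (p(l) = l**2 + l = l + l**2)
j(n) = sqrt(-1 + n)
(49 + j(p(3)))*(-40) = (49 + sqrt(-1 + 3*(1 + 3)))*(-40) = (49 + sqrt(-1 + 3*4))*(-40) = (49 + sqrt(-1 + 12))*(-40) = (49 + sqrt(11))*(-40) = -1960 - 40*sqrt(11)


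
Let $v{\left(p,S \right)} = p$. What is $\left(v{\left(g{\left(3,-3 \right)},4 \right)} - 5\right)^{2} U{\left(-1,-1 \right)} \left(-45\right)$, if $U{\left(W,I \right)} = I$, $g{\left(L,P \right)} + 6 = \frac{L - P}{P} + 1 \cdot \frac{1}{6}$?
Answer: $\frac{29645}{4} \approx 7411.3$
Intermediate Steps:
$g{\left(L,P \right)} = - \frac{35}{6} + \frac{L - P}{P}$ ($g{\left(L,P \right)} = -6 + \left(\frac{L - P}{P} + 1 \cdot \frac{1}{6}\right) = -6 + \left(\frac{L - P}{P} + \frac{1}{6}\right) = -6 + \left(\frac{1}{6} + \frac{L - P}{P}\right) = - \frac{35}{6} + \frac{L - P}{P}$)
$\left(v{\left(g{\left(3,-3 \right)},4 \right)} - 5\right)^{2} U{\left(-1,-1 \right)} \left(-45\right) = \left(\left(- \frac{41}{6} + \frac{3}{-3}\right) - 5\right)^{2} \left(-1\right) \left(-45\right) = \left(\left(- \frac{41}{6} + 3 \left(- \frac{1}{3}\right)\right) - 5\right)^{2} \left(-1\right) \left(-45\right) = \left(\left(- \frac{41}{6} - 1\right) - 5\right)^{2} \left(-1\right) \left(-45\right) = \left(- \frac{47}{6} - 5\right)^{2} \left(-1\right) \left(-45\right) = \left(- \frac{77}{6}\right)^{2} \left(-1\right) \left(-45\right) = \frac{5929}{36} \left(-1\right) \left(-45\right) = \left(- \frac{5929}{36}\right) \left(-45\right) = \frac{29645}{4}$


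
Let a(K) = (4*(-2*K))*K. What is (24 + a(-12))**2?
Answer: 1272384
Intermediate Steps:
a(K) = -8*K**2 (a(K) = (-8*K)*K = -8*K**2)
(24 + a(-12))**2 = (24 - 8*(-12)**2)**2 = (24 - 8*144)**2 = (24 - 1152)**2 = (-1128)**2 = 1272384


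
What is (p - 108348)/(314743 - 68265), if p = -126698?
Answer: -117523/123239 ≈ -0.95362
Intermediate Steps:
(p - 108348)/(314743 - 68265) = (-126698 - 108348)/(314743 - 68265) = -235046/246478 = -235046*1/246478 = -117523/123239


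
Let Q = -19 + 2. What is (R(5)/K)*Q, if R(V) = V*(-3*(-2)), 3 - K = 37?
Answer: 15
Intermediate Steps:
K = -34 (K = 3 - 1*37 = 3 - 37 = -34)
R(V) = 6*V (R(V) = V*6 = 6*V)
Q = -17
(R(5)/K)*Q = ((6*5)/(-34))*(-17) = -1/34*30*(-17) = -15/17*(-17) = 15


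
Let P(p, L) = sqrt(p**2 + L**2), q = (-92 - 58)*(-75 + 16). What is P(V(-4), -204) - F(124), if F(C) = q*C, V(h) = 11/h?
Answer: -1097400 + sqrt(665977)/4 ≈ -1.0972e+6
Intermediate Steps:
q = 8850 (q = -150*(-59) = 8850)
F(C) = 8850*C
P(p, L) = sqrt(L**2 + p**2)
P(V(-4), -204) - F(124) = sqrt((-204)**2 + (11/(-4))**2) - 8850*124 = sqrt(41616 + (11*(-1/4))**2) - 1*1097400 = sqrt(41616 + (-11/4)**2) - 1097400 = sqrt(41616 + 121/16) - 1097400 = sqrt(665977/16) - 1097400 = sqrt(665977)/4 - 1097400 = -1097400 + sqrt(665977)/4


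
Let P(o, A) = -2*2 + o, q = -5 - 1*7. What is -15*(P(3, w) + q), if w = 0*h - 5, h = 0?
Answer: 195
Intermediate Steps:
w = -5 (w = 0*0 - 5 = 0 - 5 = -5)
q = -12 (q = -5 - 7 = -12)
P(o, A) = -4 + o
-15*(P(3, w) + q) = -15*((-4 + 3) - 12) = -15*(-1 - 12) = -15*(-13) = 195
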